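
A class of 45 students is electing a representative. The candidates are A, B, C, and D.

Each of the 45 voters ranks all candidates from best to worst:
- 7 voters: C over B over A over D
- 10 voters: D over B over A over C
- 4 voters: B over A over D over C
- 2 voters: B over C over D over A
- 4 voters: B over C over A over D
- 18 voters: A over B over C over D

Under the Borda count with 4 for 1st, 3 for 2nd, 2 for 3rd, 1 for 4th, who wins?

A: 7×2 + 10×2 + 4×3 + 2×1 + 4×2 + 18×4 = 128
B: 7×3 + 10×3 + 4×4 + 2×4 + 4×4 + 18×3 = 145
C: 7×4 + 10×1 + 4×1 + 2×3 + 4×3 + 18×2 = 96
D: 7×1 + 10×4 + 4×2 + 2×2 + 4×1 + 18×1 = 81

B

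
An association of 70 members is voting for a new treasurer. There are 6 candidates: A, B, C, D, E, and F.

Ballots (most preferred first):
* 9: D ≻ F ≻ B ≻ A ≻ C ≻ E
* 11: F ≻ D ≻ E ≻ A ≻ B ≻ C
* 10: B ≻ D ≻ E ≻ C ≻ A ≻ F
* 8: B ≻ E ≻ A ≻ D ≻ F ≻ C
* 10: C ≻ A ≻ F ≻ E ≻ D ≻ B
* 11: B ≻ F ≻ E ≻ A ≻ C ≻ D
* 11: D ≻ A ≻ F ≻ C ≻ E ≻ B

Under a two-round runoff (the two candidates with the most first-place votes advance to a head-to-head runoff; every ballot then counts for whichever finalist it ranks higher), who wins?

D

Round 1 first-place votes: A 0, B 29, C 10, D 20, E 0, F 11. B and D advance.
Runoff: B is ranked above D on 29 ballots, D above B on 41.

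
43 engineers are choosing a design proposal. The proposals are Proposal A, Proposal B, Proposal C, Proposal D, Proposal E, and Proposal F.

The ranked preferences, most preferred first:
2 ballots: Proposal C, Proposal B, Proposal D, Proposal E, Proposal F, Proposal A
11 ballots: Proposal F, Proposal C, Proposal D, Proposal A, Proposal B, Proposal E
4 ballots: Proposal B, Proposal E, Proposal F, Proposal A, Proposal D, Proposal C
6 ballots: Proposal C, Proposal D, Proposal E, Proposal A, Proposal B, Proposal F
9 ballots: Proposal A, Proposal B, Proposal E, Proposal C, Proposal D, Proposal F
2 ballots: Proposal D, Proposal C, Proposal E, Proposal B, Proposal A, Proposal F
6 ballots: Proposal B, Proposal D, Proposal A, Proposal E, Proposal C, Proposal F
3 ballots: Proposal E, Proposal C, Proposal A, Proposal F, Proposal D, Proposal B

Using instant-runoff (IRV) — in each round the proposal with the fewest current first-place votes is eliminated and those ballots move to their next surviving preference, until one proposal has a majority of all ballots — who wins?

Proposal C

Round 1: Proposal A 9, Proposal B 10, Proposal C 8, Proposal D 2, Proposal E 3, Proposal F 11. Proposal D eliminated.
Round 2: Proposal A 9, Proposal B 10, Proposal C 10, Proposal E 3, Proposal F 11. Proposal E eliminated.
Round 3: Proposal A 9, Proposal B 10, Proposal C 13, Proposal F 11. Proposal A eliminated.
Round 4: Proposal B 19, Proposal C 13, Proposal F 11. Proposal F eliminated.
Round 5: Proposal B 19, Proposal C 24. Proposal C has a majority (≥22).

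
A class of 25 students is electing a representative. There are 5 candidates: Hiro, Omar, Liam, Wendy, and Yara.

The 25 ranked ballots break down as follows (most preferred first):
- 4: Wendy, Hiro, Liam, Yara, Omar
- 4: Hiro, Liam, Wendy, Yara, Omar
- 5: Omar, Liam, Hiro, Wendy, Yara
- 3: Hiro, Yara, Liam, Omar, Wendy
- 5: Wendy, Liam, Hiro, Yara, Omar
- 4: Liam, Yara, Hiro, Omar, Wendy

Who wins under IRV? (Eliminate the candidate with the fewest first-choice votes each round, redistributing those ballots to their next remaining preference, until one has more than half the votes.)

Round 1: Hiro 7, Omar 5, Liam 4, Wendy 9, Yara 0. Yara eliminated.
Round 2: Hiro 7, Omar 5, Liam 4, Wendy 9. Liam eliminated.
Round 3: Hiro 11, Omar 5, Wendy 9. Omar eliminated.
Round 4: Hiro 16, Wendy 9. Hiro has a majority (≥13).

Hiro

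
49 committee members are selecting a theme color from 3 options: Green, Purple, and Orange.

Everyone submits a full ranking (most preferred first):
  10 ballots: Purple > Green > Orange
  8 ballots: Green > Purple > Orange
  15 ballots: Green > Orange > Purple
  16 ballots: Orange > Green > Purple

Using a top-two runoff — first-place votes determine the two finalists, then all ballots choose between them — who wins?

Round 1 first-place votes: Green 23, Purple 10, Orange 16. Green and Orange advance.
Runoff: Green is ranked above Orange on 33 ballots, Orange above Green on 16.

Green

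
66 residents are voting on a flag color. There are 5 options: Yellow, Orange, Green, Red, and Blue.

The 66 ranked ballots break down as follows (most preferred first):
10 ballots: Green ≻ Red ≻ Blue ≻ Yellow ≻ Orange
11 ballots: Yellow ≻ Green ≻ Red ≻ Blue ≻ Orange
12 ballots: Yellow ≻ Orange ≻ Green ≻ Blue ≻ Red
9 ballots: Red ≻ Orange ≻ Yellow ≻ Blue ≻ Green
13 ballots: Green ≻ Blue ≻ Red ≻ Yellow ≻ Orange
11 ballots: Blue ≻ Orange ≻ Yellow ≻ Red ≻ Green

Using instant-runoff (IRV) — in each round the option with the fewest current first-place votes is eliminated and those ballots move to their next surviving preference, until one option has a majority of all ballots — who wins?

Yellow

Round 1: Yellow 23, Orange 0, Green 23, Red 9, Blue 11. Orange eliminated.
Round 2: Yellow 23, Green 23, Red 9, Blue 11. Red eliminated.
Round 3: Yellow 32, Green 23, Blue 11. Blue eliminated.
Round 4: Yellow 43, Green 23. Yellow has a majority (≥34).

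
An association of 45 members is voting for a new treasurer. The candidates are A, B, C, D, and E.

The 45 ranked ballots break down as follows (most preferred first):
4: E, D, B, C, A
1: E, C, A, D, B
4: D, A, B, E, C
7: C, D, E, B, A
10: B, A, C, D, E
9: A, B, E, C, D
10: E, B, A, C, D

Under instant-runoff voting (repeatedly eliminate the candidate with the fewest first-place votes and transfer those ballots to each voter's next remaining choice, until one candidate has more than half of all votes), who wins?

A

Round 1: A 9, B 10, C 7, D 4, E 15. D eliminated.
Round 2: A 13, B 10, C 7, E 15. C eliminated.
Round 3: A 13, B 10, E 22. B eliminated.
Round 4: A 23, E 22. A has a majority (≥23).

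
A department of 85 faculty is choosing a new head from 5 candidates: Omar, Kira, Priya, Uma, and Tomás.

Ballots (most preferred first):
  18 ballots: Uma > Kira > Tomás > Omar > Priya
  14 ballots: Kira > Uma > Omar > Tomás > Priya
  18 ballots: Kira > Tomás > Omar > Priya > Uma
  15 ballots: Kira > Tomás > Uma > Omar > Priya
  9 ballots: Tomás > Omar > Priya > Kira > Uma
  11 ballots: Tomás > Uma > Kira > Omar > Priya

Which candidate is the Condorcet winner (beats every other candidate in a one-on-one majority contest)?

Kira

Kira vs Omar: 76–9
Kira vs Priya: 76–9
Kira vs Uma: 56–29
Kira vs Tomás: 65–20
Kira beats every other candidate.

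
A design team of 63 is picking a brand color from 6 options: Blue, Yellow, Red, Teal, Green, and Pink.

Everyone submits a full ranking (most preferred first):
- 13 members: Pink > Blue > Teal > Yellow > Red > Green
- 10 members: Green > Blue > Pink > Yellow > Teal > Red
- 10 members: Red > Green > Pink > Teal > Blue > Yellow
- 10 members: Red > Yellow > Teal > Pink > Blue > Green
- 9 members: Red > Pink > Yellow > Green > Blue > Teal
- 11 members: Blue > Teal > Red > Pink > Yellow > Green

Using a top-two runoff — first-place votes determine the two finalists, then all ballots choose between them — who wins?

Red

Round 1 first-place votes: Blue 11, Yellow 0, Red 29, Teal 0, Green 10, Pink 13. Red and Pink advance.
Runoff: Red is ranked above Pink on 40 ballots, Pink above Red on 23.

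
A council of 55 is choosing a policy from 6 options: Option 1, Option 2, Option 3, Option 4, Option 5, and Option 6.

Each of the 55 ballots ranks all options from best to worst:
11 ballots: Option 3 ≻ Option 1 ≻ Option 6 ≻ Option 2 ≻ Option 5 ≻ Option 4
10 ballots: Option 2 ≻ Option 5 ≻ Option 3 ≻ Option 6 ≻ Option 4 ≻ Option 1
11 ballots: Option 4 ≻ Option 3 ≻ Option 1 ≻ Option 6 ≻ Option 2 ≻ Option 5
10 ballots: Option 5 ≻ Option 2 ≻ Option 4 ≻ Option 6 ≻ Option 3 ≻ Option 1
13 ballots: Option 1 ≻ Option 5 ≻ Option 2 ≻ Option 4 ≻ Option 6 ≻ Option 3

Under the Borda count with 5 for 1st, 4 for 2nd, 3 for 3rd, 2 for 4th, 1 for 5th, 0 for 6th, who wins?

Option 2

Option 1: 11×4 + 10×0 + 11×3 + 10×0 + 13×5 = 142
Option 2: 11×2 + 10×5 + 11×1 + 10×4 + 13×3 = 162
Option 3: 11×5 + 10×3 + 11×4 + 10×1 + 13×0 = 139
Option 4: 11×0 + 10×1 + 11×5 + 10×3 + 13×2 = 121
Option 5: 11×1 + 10×4 + 11×0 + 10×5 + 13×4 = 153
Option 6: 11×3 + 10×2 + 11×2 + 10×2 + 13×1 = 108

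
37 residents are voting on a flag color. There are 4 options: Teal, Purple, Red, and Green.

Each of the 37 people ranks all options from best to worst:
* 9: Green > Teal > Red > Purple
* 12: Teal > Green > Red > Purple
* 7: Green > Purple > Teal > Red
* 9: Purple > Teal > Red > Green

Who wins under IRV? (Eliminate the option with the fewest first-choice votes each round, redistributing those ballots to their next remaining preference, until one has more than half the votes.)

Round 1: Teal 12, Purple 9, Red 0, Green 16. Red eliminated.
Round 2: Teal 12, Purple 9, Green 16. Purple eliminated.
Round 3: Teal 21, Green 16. Teal has a majority (≥19).

Teal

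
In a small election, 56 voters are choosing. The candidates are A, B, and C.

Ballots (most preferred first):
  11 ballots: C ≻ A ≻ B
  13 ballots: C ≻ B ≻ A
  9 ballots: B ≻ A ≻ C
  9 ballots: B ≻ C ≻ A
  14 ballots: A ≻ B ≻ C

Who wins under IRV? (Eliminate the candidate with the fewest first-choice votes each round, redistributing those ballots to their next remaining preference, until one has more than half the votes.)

Round 1: A 14, B 18, C 24. A eliminated.
Round 2: B 32, C 24. B has a majority (≥29).

B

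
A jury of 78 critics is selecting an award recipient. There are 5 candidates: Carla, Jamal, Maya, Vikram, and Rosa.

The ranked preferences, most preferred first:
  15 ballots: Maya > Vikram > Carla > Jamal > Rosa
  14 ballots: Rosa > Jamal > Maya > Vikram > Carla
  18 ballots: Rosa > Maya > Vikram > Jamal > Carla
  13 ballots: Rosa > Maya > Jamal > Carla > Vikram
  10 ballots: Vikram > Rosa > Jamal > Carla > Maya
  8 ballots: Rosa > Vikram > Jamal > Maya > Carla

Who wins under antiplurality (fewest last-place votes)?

Last-place votes: Carla 40, Jamal 0, Maya 10, Vikram 13, Rosa 15.

Jamal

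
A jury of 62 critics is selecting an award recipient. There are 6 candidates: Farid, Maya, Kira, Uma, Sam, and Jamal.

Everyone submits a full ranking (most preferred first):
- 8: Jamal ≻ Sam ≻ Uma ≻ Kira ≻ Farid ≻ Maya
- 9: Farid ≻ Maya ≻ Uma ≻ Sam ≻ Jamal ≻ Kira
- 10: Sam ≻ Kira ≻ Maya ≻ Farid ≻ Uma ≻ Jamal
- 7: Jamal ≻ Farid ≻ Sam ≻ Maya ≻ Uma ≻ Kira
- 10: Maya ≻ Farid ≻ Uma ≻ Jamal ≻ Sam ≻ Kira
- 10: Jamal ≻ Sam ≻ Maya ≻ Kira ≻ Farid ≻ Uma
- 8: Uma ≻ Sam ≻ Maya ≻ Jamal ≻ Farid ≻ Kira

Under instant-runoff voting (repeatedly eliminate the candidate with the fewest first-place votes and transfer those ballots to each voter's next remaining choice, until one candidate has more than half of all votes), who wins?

Round 1: Farid 9, Maya 10, Kira 0, Uma 8, Sam 10, Jamal 25. Kira eliminated.
Round 2: Farid 9, Maya 10, Uma 8, Sam 10, Jamal 25. Uma eliminated.
Round 3: Farid 9, Maya 10, Sam 18, Jamal 25. Farid eliminated.
Round 4: Maya 19, Sam 18, Jamal 25. Sam eliminated.
Round 5: Maya 37, Jamal 25. Maya has a majority (≥32).

Maya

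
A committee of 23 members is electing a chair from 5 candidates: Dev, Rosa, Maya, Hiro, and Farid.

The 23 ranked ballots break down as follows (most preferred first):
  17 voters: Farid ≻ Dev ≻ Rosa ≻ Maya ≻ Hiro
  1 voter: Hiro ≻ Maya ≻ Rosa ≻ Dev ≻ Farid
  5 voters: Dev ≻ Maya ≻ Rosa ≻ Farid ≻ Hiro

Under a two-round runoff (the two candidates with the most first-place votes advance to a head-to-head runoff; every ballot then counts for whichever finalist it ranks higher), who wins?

Farid

Round 1 first-place votes: Dev 5, Rosa 0, Maya 0, Hiro 1, Farid 17. Farid and Dev advance.
Runoff: Farid is ranked above Dev on 17 ballots, Dev above Farid on 6.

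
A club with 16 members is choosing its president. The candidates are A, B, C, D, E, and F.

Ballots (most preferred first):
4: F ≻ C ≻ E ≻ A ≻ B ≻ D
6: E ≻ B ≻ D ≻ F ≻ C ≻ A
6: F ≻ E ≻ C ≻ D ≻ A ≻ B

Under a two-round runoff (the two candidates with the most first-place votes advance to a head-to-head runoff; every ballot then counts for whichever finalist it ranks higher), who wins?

F

Round 1 first-place votes: A 0, B 0, C 0, D 0, E 6, F 10. F and E advance.
Runoff: F is ranked above E on 10 ballots, E above F on 6.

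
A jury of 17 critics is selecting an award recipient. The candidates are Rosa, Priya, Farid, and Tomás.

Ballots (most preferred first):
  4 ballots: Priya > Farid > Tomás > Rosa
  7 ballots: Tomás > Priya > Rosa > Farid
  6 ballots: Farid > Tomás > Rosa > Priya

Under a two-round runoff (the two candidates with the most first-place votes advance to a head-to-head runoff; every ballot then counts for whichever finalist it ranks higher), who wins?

Farid

Round 1 first-place votes: Rosa 0, Priya 4, Farid 6, Tomás 7. Tomás and Farid advance.
Runoff: Tomás is ranked above Farid on 7 ballots, Farid above Tomás on 10.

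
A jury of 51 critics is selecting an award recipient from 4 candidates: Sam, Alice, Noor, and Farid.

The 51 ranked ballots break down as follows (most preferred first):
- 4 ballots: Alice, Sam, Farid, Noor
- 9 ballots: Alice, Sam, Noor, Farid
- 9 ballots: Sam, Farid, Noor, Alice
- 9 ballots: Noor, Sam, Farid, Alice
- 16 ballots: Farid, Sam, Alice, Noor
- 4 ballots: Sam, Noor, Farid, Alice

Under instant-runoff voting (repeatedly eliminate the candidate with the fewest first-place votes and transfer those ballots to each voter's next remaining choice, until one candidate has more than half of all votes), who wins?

Round 1: Sam 13, Alice 13, Noor 9, Farid 16. Noor eliminated.
Round 2: Sam 22, Alice 13, Farid 16. Alice eliminated.
Round 3: Sam 35, Farid 16. Sam has a majority (≥26).

Sam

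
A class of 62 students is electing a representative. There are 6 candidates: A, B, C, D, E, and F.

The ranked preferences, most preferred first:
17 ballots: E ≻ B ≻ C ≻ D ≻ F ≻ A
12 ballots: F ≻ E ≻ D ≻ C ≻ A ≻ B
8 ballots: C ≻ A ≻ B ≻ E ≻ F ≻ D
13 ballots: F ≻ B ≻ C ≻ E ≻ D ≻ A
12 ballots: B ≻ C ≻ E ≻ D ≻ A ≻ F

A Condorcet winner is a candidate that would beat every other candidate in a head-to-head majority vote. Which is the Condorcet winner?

B vs A: 42–20
B vs C: 42–20
B vs D: 50–12
B vs E: 33–29
B vs F: 37–25
B beats every other candidate.

B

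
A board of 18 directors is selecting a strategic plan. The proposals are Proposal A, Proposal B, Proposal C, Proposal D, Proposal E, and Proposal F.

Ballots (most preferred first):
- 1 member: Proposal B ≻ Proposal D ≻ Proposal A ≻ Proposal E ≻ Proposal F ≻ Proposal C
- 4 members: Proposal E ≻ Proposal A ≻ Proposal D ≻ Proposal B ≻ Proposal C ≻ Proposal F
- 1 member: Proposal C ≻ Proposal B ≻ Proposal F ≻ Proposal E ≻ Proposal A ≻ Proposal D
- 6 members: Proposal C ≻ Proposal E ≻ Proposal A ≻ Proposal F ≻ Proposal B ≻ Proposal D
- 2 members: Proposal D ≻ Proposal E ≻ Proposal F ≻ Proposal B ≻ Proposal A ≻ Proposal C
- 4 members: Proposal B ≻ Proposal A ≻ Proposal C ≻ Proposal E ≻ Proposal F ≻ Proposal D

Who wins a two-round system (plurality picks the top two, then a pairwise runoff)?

Proposal B

Round 1 first-place votes: Proposal A 0, Proposal B 5, Proposal C 7, Proposal D 2, Proposal E 4, Proposal F 0. Proposal C and Proposal B advance.
Runoff: Proposal C is ranked above Proposal B on 7 ballots, Proposal B above Proposal C on 11.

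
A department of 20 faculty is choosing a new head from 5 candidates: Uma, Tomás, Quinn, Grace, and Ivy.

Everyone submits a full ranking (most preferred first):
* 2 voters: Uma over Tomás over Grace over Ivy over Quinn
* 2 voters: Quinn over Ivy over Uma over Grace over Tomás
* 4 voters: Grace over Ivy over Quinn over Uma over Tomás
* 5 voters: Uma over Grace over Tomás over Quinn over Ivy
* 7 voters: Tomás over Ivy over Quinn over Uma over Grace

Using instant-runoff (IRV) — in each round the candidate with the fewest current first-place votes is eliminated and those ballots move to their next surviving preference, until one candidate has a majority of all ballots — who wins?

Uma

Round 1: Uma 7, Tomás 7, Quinn 2, Grace 4, Ivy 0. Ivy eliminated.
Round 2: Uma 7, Tomás 7, Quinn 2, Grace 4. Quinn eliminated.
Round 3: Uma 9, Tomás 7, Grace 4. Grace eliminated.
Round 4: Uma 13, Tomás 7. Uma has a majority (≥11).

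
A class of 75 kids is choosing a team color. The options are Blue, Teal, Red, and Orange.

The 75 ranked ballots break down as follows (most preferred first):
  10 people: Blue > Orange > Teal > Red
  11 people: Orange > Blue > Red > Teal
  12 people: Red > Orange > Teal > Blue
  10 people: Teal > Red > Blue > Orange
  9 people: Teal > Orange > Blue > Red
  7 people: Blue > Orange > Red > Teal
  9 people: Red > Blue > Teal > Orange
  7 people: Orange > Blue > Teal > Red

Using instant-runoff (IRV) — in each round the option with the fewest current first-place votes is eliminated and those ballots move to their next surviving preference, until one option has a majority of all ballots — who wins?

Round 1: Blue 17, Teal 19, Red 21, Orange 18. Blue eliminated.
Round 2: Teal 19, Red 21, Orange 35. Teal eliminated.
Round 3: Red 31, Orange 44. Orange has a majority (≥38).

Orange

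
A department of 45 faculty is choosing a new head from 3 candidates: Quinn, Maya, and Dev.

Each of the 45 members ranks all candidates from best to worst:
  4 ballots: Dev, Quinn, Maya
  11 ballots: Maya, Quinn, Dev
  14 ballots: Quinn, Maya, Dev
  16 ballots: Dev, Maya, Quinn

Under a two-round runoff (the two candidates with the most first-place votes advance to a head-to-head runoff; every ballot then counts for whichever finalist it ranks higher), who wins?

Quinn

Round 1 first-place votes: Quinn 14, Maya 11, Dev 20. Dev and Quinn advance.
Runoff: Dev is ranked above Quinn on 20 ballots, Quinn above Dev on 25.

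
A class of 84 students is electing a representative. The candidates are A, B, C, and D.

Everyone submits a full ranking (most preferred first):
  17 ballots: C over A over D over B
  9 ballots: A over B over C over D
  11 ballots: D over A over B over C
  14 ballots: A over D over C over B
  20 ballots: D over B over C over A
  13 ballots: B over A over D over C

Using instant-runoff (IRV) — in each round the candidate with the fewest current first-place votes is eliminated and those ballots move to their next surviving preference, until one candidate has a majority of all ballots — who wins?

Round 1: A 23, B 13, C 17, D 31. B eliminated.
Round 2: A 36, C 17, D 31. C eliminated.
Round 3: A 53, D 31. A has a majority (≥43).

A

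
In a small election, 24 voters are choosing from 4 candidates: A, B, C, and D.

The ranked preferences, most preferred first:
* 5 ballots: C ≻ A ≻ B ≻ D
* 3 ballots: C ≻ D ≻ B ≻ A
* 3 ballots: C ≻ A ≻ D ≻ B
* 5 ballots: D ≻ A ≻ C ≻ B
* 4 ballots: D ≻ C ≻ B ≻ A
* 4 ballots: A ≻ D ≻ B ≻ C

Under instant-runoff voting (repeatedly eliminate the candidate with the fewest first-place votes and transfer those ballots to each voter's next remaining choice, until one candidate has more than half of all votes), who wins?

D

Round 1: A 4, B 0, C 11, D 9. B eliminated.
Round 2: A 4, C 11, D 9. A eliminated.
Round 3: C 11, D 13. D has a majority (≥13).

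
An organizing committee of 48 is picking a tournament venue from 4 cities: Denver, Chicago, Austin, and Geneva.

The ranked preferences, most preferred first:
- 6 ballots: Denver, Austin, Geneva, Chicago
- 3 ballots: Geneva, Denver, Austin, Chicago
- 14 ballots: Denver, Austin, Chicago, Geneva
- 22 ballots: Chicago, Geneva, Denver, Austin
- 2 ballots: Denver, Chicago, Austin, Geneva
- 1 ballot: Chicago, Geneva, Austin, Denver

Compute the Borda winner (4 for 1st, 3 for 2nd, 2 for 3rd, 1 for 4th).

Denver

Denver: 6×4 + 3×3 + 14×4 + 22×2 + 2×4 + 1×1 = 142
Chicago: 6×1 + 3×1 + 14×2 + 22×4 + 2×3 + 1×4 = 135
Austin: 6×3 + 3×2 + 14×3 + 22×1 + 2×2 + 1×2 = 94
Geneva: 6×2 + 3×4 + 14×1 + 22×3 + 2×1 + 1×3 = 109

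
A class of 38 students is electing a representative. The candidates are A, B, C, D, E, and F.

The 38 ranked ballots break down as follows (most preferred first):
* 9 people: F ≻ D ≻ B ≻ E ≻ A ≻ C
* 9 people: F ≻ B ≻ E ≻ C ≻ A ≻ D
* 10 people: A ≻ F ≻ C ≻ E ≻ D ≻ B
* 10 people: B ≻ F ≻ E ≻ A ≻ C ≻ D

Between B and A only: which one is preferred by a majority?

B

B is ranked above A on 28 ballots; A above B on 10.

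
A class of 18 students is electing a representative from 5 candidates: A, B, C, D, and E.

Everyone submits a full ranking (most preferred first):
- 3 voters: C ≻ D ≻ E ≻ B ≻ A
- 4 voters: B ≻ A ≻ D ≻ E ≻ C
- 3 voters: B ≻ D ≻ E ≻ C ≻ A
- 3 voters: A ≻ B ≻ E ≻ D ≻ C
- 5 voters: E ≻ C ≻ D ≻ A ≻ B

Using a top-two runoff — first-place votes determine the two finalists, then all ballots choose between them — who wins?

B

Round 1 first-place votes: A 3, B 7, C 3, D 0, E 5. B and E advance.
Runoff: B is ranked above E on 10 ballots, E above B on 8.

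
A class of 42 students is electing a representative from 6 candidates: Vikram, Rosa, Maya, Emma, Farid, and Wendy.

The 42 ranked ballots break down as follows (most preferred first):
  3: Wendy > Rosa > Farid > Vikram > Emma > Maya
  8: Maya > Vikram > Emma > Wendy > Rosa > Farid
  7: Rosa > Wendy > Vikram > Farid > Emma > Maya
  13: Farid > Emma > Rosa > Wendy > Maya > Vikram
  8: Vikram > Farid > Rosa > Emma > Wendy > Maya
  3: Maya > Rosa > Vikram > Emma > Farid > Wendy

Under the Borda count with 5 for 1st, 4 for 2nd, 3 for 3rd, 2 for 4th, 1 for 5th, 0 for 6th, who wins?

Vikram: 3×2 + 8×4 + 7×3 + 13×0 + 8×5 + 3×3 = 108
Rosa: 3×4 + 8×1 + 7×5 + 13×3 + 8×3 + 3×4 = 130
Maya: 3×0 + 8×5 + 7×0 + 13×1 + 8×0 + 3×5 = 68
Emma: 3×1 + 8×3 + 7×1 + 13×4 + 8×2 + 3×2 = 108
Farid: 3×3 + 8×0 + 7×2 + 13×5 + 8×4 + 3×1 = 123
Wendy: 3×5 + 8×2 + 7×4 + 13×2 + 8×1 + 3×0 = 93

Rosa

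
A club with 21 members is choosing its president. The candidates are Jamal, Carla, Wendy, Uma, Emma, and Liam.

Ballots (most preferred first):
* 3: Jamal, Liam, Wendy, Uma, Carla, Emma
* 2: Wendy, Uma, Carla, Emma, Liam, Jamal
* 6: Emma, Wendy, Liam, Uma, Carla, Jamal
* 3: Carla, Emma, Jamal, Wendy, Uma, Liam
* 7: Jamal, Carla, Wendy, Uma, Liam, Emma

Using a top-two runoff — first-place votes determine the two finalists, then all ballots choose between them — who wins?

Emma

Round 1 first-place votes: Jamal 10, Carla 3, Wendy 2, Uma 0, Emma 6, Liam 0. Jamal and Emma advance.
Runoff: Jamal is ranked above Emma on 10 ballots, Emma above Jamal on 11.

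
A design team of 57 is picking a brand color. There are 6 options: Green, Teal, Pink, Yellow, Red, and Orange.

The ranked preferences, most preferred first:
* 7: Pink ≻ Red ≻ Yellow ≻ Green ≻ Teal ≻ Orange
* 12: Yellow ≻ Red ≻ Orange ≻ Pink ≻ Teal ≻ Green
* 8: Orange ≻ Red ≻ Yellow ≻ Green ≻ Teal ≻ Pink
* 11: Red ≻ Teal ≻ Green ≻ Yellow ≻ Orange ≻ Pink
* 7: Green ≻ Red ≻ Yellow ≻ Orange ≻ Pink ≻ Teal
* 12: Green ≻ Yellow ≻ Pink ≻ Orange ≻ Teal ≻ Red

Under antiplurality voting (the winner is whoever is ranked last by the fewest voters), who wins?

Yellow

Last-place votes: Green 12, Teal 7, Pink 19, Yellow 0, Red 12, Orange 7.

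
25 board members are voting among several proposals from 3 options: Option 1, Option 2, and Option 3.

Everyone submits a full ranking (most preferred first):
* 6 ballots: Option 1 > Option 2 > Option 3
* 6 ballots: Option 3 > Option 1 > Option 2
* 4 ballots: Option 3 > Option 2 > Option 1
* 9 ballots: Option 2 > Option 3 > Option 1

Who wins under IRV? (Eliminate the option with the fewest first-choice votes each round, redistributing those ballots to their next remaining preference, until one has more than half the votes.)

Round 1: Option 1 6, Option 2 9, Option 3 10. Option 1 eliminated.
Round 2: Option 2 15, Option 3 10. Option 2 has a majority (≥13).

Option 2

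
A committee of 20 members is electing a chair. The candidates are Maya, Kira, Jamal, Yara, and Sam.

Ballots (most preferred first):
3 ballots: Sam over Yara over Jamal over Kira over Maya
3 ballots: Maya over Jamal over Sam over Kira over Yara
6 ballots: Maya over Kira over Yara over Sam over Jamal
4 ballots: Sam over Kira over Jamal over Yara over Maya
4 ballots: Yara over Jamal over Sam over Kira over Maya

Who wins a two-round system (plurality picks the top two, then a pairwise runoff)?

Sam

Round 1 first-place votes: Maya 9, Kira 0, Jamal 0, Yara 4, Sam 7. Maya and Sam advance.
Runoff: Maya is ranked above Sam on 9 ballots, Sam above Maya on 11.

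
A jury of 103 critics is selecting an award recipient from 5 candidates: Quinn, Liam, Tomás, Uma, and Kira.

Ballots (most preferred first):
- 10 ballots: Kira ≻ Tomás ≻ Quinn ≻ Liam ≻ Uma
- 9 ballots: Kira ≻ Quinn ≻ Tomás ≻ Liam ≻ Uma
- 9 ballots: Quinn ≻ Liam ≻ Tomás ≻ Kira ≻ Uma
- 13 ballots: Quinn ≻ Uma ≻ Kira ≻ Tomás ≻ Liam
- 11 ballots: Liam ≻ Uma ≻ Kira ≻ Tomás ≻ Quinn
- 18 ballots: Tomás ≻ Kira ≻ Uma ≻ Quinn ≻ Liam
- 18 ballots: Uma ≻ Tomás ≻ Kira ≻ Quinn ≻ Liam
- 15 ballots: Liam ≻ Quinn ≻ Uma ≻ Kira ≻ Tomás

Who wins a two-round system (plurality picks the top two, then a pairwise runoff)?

Round 1 first-place votes: Quinn 22, Liam 26, Tomás 18, Uma 18, Kira 19. Liam and Quinn advance.
Runoff: Liam is ranked above Quinn on 26 ballots, Quinn above Liam on 77.

Quinn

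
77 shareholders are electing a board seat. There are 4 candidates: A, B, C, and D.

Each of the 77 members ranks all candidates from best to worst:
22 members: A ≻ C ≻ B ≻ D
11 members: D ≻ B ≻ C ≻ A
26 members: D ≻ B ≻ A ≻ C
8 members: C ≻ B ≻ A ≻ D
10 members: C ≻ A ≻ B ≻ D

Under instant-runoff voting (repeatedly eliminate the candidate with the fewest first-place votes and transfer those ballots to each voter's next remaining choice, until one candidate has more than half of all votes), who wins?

A

Round 1: A 22, B 0, C 18, D 37. B eliminated.
Round 2: A 22, C 18, D 37. C eliminated.
Round 3: A 40, D 37. A has a majority (≥39).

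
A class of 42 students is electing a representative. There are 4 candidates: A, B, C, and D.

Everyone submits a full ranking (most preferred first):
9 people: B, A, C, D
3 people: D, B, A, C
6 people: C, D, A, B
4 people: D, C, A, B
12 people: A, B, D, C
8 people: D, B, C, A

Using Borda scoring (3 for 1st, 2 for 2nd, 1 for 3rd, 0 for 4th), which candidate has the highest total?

B

A: 9×2 + 3×1 + 6×1 + 4×1 + 12×3 + 8×0 = 67
B: 9×3 + 3×2 + 6×0 + 4×0 + 12×2 + 8×2 = 73
C: 9×1 + 3×0 + 6×3 + 4×2 + 12×0 + 8×1 = 43
D: 9×0 + 3×3 + 6×2 + 4×3 + 12×1 + 8×3 = 69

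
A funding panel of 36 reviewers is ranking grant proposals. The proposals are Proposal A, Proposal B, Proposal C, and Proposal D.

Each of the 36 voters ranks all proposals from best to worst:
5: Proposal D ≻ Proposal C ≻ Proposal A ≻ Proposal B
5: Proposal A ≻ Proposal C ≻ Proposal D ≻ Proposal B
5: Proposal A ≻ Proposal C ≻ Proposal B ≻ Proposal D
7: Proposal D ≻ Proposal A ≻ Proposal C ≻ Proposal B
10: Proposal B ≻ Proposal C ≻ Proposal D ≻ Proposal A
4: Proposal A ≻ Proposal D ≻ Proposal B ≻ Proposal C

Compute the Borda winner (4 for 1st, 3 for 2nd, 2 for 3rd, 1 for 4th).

Proposal A: 5×2 + 5×4 + 5×4 + 7×3 + 10×1 + 4×4 = 97
Proposal B: 5×1 + 5×1 + 5×2 + 7×1 + 10×4 + 4×2 = 75
Proposal C: 5×3 + 5×3 + 5×3 + 7×2 + 10×3 + 4×1 = 93
Proposal D: 5×4 + 5×2 + 5×1 + 7×4 + 10×2 + 4×3 = 95

Proposal A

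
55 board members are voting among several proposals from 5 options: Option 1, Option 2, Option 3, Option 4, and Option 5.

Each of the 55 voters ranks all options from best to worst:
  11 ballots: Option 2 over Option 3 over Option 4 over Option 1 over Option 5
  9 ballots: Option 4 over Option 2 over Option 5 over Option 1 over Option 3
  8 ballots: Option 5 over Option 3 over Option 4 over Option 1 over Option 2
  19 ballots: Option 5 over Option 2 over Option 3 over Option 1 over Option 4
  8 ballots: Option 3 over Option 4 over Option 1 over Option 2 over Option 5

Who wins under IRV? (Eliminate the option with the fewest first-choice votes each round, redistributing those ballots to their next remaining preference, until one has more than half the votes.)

Option 4

Round 1: Option 1 0, Option 2 11, Option 3 8, Option 4 9, Option 5 27. Option 1 eliminated.
Round 2: Option 2 11, Option 3 8, Option 4 9, Option 5 27. Option 3 eliminated.
Round 3: Option 2 11, Option 4 17, Option 5 27. Option 2 eliminated.
Round 4: Option 4 28, Option 5 27. Option 4 has a majority (≥28).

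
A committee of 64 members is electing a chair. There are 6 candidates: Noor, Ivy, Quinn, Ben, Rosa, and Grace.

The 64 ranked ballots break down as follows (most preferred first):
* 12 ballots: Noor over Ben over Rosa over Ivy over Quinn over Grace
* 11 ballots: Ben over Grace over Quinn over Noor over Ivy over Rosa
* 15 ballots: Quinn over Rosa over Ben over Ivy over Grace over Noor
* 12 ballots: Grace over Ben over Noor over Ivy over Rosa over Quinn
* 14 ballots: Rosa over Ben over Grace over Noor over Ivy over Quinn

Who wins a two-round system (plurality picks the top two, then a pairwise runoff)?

Rosa

Round 1 first-place votes: Noor 12, Ivy 0, Quinn 15, Ben 11, Rosa 14, Grace 12. Quinn and Rosa advance.
Runoff: Quinn is ranked above Rosa on 26 ballots, Rosa above Quinn on 38.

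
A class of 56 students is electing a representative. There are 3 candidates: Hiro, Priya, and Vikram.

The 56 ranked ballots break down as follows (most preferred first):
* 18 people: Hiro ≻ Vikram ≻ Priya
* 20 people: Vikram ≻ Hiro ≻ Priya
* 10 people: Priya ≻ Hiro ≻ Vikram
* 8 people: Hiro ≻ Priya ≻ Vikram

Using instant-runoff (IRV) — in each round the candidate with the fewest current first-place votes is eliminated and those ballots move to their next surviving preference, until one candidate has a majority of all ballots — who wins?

Round 1: Hiro 26, Priya 10, Vikram 20. Priya eliminated.
Round 2: Hiro 36, Vikram 20. Hiro has a majority (≥29).

Hiro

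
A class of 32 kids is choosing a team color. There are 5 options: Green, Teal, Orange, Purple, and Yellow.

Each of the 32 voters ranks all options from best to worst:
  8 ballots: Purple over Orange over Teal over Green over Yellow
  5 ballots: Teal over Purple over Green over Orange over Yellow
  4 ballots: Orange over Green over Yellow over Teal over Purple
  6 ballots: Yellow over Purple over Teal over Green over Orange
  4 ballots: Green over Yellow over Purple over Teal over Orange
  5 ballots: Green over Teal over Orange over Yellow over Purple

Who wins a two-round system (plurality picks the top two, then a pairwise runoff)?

Purple

Round 1 first-place votes: Green 9, Teal 5, Orange 4, Purple 8, Yellow 6. Green and Purple advance.
Runoff: Green is ranked above Purple on 13 ballots, Purple above Green on 19.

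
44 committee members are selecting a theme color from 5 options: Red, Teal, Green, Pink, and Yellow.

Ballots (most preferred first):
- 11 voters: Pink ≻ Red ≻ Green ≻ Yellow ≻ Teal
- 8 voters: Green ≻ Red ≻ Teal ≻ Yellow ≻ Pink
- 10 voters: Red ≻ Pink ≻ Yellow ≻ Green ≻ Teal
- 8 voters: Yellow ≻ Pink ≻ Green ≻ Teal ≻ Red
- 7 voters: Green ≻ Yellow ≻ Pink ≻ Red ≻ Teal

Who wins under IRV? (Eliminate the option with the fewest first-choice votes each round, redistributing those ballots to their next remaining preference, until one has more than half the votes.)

Pink

Round 1: Red 10, Teal 0, Green 15, Pink 11, Yellow 8. Teal eliminated.
Round 2: Red 10, Green 15, Pink 11, Yellow 8. Yellow eliminated.
Round 3: Red 10, Green 15, Pink 19. Red eliminated.
Round 4: Green 15, Pink 29. Pink has a majority (≥23).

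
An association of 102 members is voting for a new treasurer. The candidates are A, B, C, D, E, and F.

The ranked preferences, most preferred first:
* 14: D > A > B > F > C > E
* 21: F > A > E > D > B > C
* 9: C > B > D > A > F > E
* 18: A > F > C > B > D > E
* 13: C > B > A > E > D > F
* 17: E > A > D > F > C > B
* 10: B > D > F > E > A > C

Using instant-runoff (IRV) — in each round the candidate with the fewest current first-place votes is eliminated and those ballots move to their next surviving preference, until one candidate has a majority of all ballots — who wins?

Round 1: A 18, B 10, C 22, D 14, E 17, F 21. B eliminated.
Round 2: A 18, C 22, D 24, E 17, F 21. E eliminated.
Round 3: A 35, C 22, D 24, F 21. F eliminated.
Round 4: A 56, C 22, D 24. A has a majority (≥52).

A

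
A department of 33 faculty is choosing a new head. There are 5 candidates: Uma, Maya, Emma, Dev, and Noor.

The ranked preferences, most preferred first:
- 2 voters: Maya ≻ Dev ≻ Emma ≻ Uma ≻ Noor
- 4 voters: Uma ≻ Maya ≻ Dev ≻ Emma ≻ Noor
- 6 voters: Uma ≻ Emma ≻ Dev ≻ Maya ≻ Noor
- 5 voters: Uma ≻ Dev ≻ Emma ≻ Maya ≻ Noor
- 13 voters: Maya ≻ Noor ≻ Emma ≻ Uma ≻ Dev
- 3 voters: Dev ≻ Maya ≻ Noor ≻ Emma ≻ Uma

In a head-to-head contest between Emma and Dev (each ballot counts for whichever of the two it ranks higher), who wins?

Emma is ranked above Dev on 19 ballots; Dev above Emma on 14.

Emma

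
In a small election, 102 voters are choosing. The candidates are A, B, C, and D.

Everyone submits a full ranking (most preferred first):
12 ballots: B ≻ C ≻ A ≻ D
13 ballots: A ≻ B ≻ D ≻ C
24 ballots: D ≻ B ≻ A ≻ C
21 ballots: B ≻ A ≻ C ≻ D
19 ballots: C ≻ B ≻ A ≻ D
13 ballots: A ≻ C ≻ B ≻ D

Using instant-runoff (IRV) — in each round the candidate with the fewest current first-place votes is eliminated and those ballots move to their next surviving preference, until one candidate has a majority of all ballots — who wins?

Round 1: A 26, B 33, C 19, D 24. C eliminated.
Round 2: A 26, B 52, D 24. B has a majority (≥52).

B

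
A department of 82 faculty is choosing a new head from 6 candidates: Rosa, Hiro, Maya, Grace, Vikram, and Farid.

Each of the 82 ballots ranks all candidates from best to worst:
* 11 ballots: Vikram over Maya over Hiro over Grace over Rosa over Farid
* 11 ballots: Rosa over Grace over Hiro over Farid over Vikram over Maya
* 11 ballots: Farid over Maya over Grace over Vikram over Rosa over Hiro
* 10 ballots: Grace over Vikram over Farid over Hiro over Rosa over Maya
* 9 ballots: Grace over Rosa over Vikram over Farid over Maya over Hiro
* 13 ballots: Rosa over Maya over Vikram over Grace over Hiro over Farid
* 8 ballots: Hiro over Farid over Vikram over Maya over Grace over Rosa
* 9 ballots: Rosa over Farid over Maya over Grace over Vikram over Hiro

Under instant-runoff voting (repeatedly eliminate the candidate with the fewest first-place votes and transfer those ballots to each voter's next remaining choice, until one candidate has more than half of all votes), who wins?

Round 1: Rosa 33, Hiro 8, Maya 0, Grace 19, Vikram 11, Farid 11. Maya eliminated.
Round 2: Rosa 33, Hiro 8, Grace 19, Vikram 11, Farid 11. Hiro eliminated.
Round 3: Rosa 33, Grace 19, Vikram 11, Farid 19. Vikram eliminated.
Round 4: Rosa 33, Grace 30, Farid 19. Farid eliminated.
Round 5: Rosa 33, Grace 49. Grace has a majority (≥42).

Grace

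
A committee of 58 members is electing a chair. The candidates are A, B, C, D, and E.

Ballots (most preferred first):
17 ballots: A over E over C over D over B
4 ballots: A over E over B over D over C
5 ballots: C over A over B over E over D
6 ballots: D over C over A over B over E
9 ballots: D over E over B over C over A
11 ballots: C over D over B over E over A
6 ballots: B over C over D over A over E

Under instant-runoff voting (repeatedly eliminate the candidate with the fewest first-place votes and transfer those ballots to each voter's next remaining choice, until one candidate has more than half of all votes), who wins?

Round 1: A 21, B 6, C 16, D 15, E 0. E eliminated.
Round 2: A 21, B 6, C 16, D 15. B eliminated.
Round 3: A 21, C 22, D 15. D eliminated.
Round 4: A 21, C 37. C has a majority (≥30).

C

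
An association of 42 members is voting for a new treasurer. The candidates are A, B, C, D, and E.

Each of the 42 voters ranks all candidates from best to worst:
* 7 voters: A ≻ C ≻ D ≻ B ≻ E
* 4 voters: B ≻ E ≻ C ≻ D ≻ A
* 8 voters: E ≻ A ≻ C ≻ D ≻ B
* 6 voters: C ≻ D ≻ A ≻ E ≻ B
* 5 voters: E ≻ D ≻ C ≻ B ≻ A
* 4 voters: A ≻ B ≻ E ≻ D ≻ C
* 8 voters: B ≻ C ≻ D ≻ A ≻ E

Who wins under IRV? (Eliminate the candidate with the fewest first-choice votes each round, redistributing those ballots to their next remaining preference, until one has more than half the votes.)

Round 1: A 11, B 12, C 6, D 0, E 13. D eliminated.
Round 2: A 11, B 12, C 6, E 13. C eliminated.
Round 3: A 17, B 12, E 13. B eliminated.
Round 4: A 25, E 17. A has a majority (≥22).

A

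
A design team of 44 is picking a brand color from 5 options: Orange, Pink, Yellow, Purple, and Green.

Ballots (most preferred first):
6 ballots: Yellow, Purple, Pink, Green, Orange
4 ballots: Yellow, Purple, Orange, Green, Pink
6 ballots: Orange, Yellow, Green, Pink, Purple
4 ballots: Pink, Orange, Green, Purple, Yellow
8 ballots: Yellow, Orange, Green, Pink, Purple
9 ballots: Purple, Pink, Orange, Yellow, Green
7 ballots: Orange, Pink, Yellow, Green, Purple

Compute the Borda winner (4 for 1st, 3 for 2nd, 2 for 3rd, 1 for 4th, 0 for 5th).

Orange

Orange: 6×0 + 4×2 + 6×4 + 4×3 + 8×3 + 9×2 + 7×4 = 114
Pink: 6×2 + 4×0 + 6×1 + 4×4 + 8×1 + 9×3 + 7×3 = 90
Yellow: 6×4 + 4×4 + 6×3 + 4×0 + 8×4 + 9×1 + 7×2 = 113
Purple: 6×3 + 4×3 + 6×0 + 4×1 + 8×0 + 9×4 + 7×0 = 70
Green: 6×1 + 4×1 + 6×2 + 4×2 + 8×2 + 9×0 + 7×1 = 53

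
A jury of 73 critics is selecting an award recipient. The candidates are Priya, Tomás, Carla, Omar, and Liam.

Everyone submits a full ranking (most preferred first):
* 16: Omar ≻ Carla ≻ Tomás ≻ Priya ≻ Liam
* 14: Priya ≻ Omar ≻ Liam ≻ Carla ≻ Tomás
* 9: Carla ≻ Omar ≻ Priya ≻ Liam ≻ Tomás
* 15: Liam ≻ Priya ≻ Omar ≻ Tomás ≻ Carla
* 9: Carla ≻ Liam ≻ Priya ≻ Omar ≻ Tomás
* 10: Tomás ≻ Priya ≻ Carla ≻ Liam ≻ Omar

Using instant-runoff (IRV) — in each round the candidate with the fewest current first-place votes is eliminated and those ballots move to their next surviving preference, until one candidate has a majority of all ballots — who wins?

Round 1: Priya 14, Tomás 10, Carla 18, Omar 16, Liam 15. Tomás eliminated.
Round 2: Priya 24, Carla 18, Omar 16, Liam 15. Liam eliminated.
Round 3: Priya 39, Carla 18, Omar 16. Priya has a majority (≥37).

Priya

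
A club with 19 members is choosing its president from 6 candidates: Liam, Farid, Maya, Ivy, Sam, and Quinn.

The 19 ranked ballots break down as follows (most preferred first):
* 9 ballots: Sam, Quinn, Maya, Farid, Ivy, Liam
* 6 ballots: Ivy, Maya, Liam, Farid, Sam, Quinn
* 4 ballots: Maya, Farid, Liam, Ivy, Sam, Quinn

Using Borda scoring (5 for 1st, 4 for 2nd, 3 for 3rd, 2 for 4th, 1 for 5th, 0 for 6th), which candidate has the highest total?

Liam: 9×0 + 6×3 + 4×3 = 30
Farid: 9×2 + 6×2 + 4×4 = 46
Maya: 9×3 + 6×4 + 4×5 = 71
Ivy: 9×1 + 6×5 + 4×2 = 47
Sam: 9×5 + 6×1 + 4×1 = 55
Quinn: 9×4 + 6×0 + 4×0 = 36

Maya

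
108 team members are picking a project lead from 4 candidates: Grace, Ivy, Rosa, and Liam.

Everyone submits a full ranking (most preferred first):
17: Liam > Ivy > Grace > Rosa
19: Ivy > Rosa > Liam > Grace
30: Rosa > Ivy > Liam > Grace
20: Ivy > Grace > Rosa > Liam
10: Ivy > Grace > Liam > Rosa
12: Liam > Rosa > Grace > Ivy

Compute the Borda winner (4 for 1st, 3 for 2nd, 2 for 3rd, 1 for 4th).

Grace: 17×2 + 19×1 + 30×1 + 20×3 + 10×3 + 12×2 = 197
Ivy: 17×3 + 19×4 + 30×3 + 20×4 + 10×4 + 12×1 = 349
Rosa: 17×1 + 19×3 + 30×4 + 20×2 + 10×1 + 12×3 = 280
Liam: 17×4 + 19×2 + 30×2 + 20×1 + 10×2 + 12×4 = 254

Ivy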